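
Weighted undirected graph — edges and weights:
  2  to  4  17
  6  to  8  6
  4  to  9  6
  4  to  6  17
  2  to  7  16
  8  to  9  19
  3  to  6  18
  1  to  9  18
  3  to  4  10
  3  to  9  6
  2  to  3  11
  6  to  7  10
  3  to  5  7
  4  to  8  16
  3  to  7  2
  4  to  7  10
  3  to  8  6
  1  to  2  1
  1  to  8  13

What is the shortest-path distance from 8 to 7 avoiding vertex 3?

Comparing a few candidate routes:
8→6→7: 6 + 10 = 16
8→1→2→7: 13 + 1 + 16 = 30
8→6→4→7: 6 + 17 + 10 = 33
8→4→7: 16 + 10 = 26
Best route has total 16.

16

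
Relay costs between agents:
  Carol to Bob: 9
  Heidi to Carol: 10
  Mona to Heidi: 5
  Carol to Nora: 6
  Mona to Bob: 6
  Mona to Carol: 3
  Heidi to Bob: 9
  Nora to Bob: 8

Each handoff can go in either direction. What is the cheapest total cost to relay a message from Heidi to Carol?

Some routes from Heidi to Carol:
Heidi - Mona - Carol: 5 + 3 = 8
Heidi - Carol: 10
Heidi - Bob - Carol: 9 + 9 = 18
Heidi - Bob - Nora - Carol: 9 + 8 + 6 = 23
Heidi - Mona - Bob - Carol: 5 + 6 + 9 = 20
Heidi - Bob - Mona - Carol: 9 + 6 + 3 = 18
The minimum is 8.

8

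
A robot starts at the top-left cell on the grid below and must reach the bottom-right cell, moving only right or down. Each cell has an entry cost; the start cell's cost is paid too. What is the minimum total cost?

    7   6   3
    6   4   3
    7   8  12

31

Cheapest: (0,0)→(0,1)→(0,2)→(1,2)→(2,2)
  7 + 6 + 3 + 3 + 12 = 31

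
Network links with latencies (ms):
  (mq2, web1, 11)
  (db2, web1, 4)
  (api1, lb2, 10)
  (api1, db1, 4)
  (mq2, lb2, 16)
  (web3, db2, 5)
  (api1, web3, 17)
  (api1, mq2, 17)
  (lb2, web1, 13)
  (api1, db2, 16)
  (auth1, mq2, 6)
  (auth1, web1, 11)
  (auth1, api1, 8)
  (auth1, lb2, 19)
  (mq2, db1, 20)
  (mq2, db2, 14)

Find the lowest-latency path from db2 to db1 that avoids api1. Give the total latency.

Checking several routes:
db2-web1-mq2-db1: 4 + 11 + 20 = 35
db2-web1-auth1-mq2-db1: 4 + 11 + 6 + 20 = 41
db2-mq2-db1: 14 + 20 = 34
db2-web1-lb2-mq2-db1: 4 + 13 + 16 + 20 = 53
Shortest: 34 ms.

34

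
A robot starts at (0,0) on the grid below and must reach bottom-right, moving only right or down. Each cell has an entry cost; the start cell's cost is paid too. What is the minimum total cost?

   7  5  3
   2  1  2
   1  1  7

Take (0,0) -> (1,0) -> (1,1) -> (2,1) -> (2,2) for a total of 7 + 2 + 1 + 1 + 7 = 18.

18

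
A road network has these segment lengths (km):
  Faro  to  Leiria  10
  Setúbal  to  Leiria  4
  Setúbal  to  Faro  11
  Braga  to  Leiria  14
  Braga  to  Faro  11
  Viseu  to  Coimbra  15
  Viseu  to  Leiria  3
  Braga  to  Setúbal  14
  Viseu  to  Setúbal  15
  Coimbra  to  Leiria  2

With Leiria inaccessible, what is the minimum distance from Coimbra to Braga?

44

Routes from Coimbra to Braga avoiding Leiria:
Coimbra - Viseu - Setúbal - Braga: 15 + 15 + 14 = 44
Coimbra - Viseu - Setúbal - Faro - Braga: 15 + 15 + 11 + 11 = 52
Shortest: 44 km.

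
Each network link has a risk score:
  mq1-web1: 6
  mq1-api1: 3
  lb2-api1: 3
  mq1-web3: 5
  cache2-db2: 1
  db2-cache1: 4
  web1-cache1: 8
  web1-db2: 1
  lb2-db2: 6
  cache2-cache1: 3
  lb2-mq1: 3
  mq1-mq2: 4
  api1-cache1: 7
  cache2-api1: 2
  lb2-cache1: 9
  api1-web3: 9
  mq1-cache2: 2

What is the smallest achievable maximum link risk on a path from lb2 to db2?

3

Comparing a few candidate routes:
lb2 - api1 - cache2 - db2: max(3, 2, 1) = 3
lb2 - mq1 - api1 - cache2 - cache1 - db2: max(3, 3, 2, 3, 4) = 4
lb2 - api1 - mq1 - cache2 - db2: max(3, 3, 2, 1) = 3
lb2 - mq1 - api1 - cache2 - db2: max(3, 3, 2, 1) = 3
lb2 - mq1 - cache2 - cache1 - db2: max(3, 2, 3, 4) = 4
lb2 - mq1 - cache2 - db2: max(3, 2, 1) = 3
Smallest bottleneck: 3.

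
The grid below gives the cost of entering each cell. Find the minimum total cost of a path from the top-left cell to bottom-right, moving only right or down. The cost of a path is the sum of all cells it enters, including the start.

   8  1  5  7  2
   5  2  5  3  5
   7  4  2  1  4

Cheapest: r0c0→r0c1→r1c1→r2c1→r2c2→r2c3→r2c4
  8 + 1 + 2 + 4 + 2 + 1 + 4 = 22
For comparison, the top-then-right route costs 32.

22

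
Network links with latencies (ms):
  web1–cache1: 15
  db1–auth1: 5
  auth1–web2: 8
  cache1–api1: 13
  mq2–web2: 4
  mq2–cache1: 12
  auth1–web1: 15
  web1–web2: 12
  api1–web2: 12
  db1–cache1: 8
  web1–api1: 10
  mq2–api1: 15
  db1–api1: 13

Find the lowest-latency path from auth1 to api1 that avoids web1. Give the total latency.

Some routes from auth1 to api1 avoiding web1:
auth1 → db1 → cache1 → api1: 5 + 8 + 13 = 26
auth1 → web2 → api1: 8 + 12 = 20
auth1 → db1 → cache1 → mq2 → api1: 5 + 8 + 12 + 15 = 40
auth1 → web2 → mq2 → api1: 8 + 4 + 15 = 27
auth1 → web2 → mq2 → cache1 → api1: 8 + 4 + 12 + 13 = 37
auth1 → db1 → api1: 5 + 13 = 18
Best route has total 18 ms.

18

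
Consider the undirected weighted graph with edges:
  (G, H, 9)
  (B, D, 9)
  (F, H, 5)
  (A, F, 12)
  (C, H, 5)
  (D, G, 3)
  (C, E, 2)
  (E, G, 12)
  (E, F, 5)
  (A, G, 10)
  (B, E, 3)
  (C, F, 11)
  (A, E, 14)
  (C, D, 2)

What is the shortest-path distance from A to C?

15

Some routes from A to C:
A -> F -> H -> C: 12 + 5 + 5 = 22
A -> G -> H -> C: 10 + 9 + 5 = 24
A -> E -> C: 14 + 2 = 16
A -> F -> E -> C: 12 + 5 + 2 = 19
A -> G -> D -> C: 10 + 3 + 2 = 15
A -> F -> C: 12 + 11 = 23
Best route has total 15.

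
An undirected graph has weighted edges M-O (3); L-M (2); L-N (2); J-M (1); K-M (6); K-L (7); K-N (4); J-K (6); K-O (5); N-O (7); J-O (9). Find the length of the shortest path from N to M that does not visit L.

10

Some routes from N to M avoiding L:
N-K-M: 4 + 6 = 10
N-K-O-M: 4 + 5 + 3 = 12
N-K-J-M: 4 + 6 + 1 = 11
N-O-M: 7 + 3 = 10
The minimum is 10.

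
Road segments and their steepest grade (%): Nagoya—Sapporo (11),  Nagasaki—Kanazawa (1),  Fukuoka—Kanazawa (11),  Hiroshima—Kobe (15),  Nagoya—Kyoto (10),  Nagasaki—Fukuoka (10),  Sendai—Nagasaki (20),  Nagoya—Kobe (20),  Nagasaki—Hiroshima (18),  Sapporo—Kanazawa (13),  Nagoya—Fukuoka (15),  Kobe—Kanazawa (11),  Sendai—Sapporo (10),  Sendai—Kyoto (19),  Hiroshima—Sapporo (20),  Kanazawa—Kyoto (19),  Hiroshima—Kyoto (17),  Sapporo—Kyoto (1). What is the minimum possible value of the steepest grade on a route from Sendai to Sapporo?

10

Some routes from Sendai to Sapporo:
Sendai→Sapporo: max(10) = 10
Sendai→Kyoto→Hiroshima→Kobe→Kanazawa→Fukuoka→Nagoya→Sapporo: max(19, 17, 15, 11, 11, 15, 11) = 19
Sendai→Kyoto→Hiroshima→Kobe→Kanazawa→Nagasaki→Fukuoka→Nagoya→Sapporo: max(19, 17, 15, 11, 1, 10, 15, 11) = 19
Sendai→Kyoto→Hiroshima→Kobe→Kanazawa→Sapporo: max(19, 17, 15, 11, 13) = 19
The minimum achievable maximum is 10%.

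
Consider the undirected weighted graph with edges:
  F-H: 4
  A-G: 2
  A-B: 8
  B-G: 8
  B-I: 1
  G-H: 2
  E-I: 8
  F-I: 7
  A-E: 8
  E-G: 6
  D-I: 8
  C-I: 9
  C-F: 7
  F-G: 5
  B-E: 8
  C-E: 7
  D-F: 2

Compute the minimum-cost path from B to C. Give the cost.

10

Some routes from B to C:
B → I → D → F → C: 1 + 8 + 2 + 7 = 18
B → I → F → C: 1 + 7 + 7 = 15
B → E → C: 8 + 7 = 15
B → I → C: 1 + 9 = 10
B → I → E → C: 1 + 8 + 7 = 16
The minimum is 10.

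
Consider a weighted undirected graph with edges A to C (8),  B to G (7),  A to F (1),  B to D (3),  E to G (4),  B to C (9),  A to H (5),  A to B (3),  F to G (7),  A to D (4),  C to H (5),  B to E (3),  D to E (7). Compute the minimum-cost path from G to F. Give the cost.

Comparing a few candidate routes:
G→B→A→F: 7 + 3 + 1 = 11
G→E→B→D→A→F: 4 + 3 + 3 + 4 + 1 = 15
G→E→B→A→F: 4 + 3 + 3 + 1 = 11
G→F: 7
Shortest: 7.

7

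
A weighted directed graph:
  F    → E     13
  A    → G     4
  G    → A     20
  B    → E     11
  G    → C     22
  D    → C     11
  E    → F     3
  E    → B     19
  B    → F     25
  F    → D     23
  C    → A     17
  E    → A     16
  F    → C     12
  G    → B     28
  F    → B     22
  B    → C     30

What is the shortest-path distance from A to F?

46

Candidate routes:
A → G → B → F: 4 + 28 + 25 = 57
A → G → B → E → F: 4 + 28 + 11 + 3 = 46
Best route has total 46.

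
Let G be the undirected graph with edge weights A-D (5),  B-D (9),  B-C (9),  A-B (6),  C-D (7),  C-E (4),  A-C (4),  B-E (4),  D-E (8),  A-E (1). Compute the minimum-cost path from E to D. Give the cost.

Checking several routes:
E-A-D: 1 + 5 = 6
E-C-D: 4 + 7 = 11
E-A-C-D: 1 + 4 + 7 = 12
E-D: 8
Shortest: 6.

6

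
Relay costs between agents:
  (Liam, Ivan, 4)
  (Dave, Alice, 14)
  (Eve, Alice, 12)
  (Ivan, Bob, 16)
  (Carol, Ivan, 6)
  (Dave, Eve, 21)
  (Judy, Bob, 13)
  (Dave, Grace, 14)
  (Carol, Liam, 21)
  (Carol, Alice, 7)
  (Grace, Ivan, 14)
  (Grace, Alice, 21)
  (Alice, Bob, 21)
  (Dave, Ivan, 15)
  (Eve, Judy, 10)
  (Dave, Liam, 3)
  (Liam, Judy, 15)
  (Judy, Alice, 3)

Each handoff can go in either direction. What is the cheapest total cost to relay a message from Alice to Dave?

14

Some routes from Alice to Dave:
Alice → Carol → Ivan → Dave: 7 + 6 + 15 = 28
Alice → Carol → Liam → Dave: 7 + 21 + 3 = 31
Alice → Judy → Liam → Dave: 3 + 15 + 3 = 21
Alice → Dave: 14
Alice → Carol → Ivan → Liam → Dave: 7 + 6 + 4 + 3 = 20
Shortest: 14.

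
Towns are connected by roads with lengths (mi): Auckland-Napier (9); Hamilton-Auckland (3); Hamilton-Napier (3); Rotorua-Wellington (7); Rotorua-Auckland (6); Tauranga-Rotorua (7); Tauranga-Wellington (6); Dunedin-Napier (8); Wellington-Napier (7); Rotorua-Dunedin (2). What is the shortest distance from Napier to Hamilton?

Comparing a few candidate routes:
Napier → Hamilton: 3
Napier → Auckland → Hamilton: 9 + 3 = 12
Napier → Wellington → Rotorua → Auckland → Hamilton: 7 + 7 + 6 + 3 = 23
Napier → Dunedin → Rotorua → Auckland → Hamilton: 8 + 2 + 6 + 3 = 19
Shortest: 3 mi.

3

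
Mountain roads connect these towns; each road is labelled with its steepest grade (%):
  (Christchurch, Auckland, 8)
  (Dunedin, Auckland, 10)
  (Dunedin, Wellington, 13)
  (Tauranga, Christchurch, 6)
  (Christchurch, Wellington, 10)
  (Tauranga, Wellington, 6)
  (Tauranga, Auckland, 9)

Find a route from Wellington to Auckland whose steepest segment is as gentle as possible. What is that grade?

Some routes from Wellington to Auckland:
Wellington-Tauranga-Auckland: max(6, 9) = 9
Wellington-Christchurch-Auckland: max(10, 8) = 10
Wellington-Tauranga-Christchurch-Auckland: max(6, 6, 8) = 8
Wellington-Christchurch-Tauranga-Auckland: max(10, 6, 9) = 10
Best route has worst link 8%.

8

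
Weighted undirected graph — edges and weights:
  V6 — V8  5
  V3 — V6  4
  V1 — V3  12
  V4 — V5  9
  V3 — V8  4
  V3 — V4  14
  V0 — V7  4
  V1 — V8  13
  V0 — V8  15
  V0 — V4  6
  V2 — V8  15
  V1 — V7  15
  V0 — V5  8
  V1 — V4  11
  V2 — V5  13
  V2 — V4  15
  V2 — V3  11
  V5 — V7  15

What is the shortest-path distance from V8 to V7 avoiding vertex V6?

Comparing a few candidate routes:
V8→V1→V7: 13 + 15 = 28
V8→V3→V4→V0→V7: 4 + 14 + 6 + 4 = 28
V8→V3→V1→V7: 4 + 12 + 15 = 31
V8→V0→V7: 15 + 4 = 19
V8→V1→V4→V0→V7: 13 + 11 + 6 + 4 = 34
Best route has total 19.

19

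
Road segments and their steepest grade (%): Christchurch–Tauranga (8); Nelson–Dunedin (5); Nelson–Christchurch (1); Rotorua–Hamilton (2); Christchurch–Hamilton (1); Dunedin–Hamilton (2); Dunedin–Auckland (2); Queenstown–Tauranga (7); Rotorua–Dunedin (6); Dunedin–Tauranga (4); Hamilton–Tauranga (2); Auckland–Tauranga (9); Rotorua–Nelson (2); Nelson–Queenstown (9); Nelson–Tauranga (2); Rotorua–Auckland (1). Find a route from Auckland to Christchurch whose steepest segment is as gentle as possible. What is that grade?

Comparing a few candidate routes:
Auckland → Rotorua → Hamilton → Tauranga → Nelson → Christchurch: max(1, 2, 2, 2, 1) = 2
Auckland → Dunedin → Hamilton → Tauranga → Nelson → Christchurch: max(2, 2, 2, 2, 1) = 2
Auckland → Dunedin → Hamilton → Rotorua → Nelson → Christchurch: max(2, 2, 2, 2, 1) = 2
Auckland → Rotorua → Hamilton → Christchurch: max(1, 2, 1) = 2
Auckland → Dunedin → Hamilton → Christchurch: max(2, 2, 1) = 2
Auckland → Rotorua → Nelson → Tauranga → Hamilton → Christchurch: max(1, 2, 2, 2, 1) = 2
Best route has worst link 2%.

2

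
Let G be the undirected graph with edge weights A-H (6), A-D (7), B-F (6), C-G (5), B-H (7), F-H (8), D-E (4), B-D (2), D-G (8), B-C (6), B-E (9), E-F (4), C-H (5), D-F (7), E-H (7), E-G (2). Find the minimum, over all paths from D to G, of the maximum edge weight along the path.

Some routes from D to G:
D -> E -> G: max(4, 2) = 4
D -> B -> C -> G: max(2, 6, 5) = 6
D -> B -> F -> E -> G: max(2, 6, 4, 2) = 6
Best route has worst link 4.

4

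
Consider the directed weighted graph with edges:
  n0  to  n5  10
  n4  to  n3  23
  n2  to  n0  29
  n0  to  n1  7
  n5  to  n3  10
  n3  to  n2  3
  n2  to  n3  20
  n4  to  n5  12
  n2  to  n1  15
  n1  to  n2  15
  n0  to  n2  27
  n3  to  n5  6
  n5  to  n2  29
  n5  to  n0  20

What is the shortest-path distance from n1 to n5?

41

Candidate routes:
n1-n2-n0-n5: 15 + 29 + 10 = 54
n1-n2-n3-n5: 15 + 20 + 6 = 41
Shortest: 41.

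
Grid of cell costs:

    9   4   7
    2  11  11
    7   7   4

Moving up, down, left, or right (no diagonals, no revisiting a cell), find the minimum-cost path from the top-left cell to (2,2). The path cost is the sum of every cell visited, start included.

Path (0,0) (1,0) (2,0) (2,1) (2,2): 9 + 2 + 7 + 7 + 4 = 29.

29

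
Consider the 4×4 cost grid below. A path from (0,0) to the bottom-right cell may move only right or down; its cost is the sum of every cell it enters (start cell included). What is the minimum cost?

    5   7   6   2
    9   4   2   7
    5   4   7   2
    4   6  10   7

Take (0,0)→(0,1)→(1,1)→(1,2)→(1,3)→(2,3)→(3,3) for a total of 5 + 7 + 4 + 2 + 7 + 2 + 7 = 34.
For comparison, the top-then-right route costs 36.

34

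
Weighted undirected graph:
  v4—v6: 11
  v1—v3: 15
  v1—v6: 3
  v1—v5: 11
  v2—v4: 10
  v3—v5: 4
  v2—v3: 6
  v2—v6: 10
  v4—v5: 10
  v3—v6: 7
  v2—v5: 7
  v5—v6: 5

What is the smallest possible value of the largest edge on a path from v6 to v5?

A few of the v6→v5 routes:
v6→v3→v2→v5: max(7, 6, 7) = 7
v6→v2→v5: max(10, 7) = 10
v6→v5: max(5) = 5
v6→v3→v5: max(7, 4) = 7
v6→v3→v2→v4→v5: max(7, 6, 10, 10) = 10
v6→v2→v4→v5: max(10, 10, 10) = 10
Smallest bottleneck: 5.

5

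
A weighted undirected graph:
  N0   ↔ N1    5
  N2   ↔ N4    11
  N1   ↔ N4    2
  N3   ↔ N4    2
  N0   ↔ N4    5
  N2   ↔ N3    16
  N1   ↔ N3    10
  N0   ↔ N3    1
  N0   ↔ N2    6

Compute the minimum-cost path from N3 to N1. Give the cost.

4

Checking several routes:
N3 -> N0 -> N4 -> N1: 1 + 5 + 2 = 8
N3 -> N0 -> N1: 1 + 5 = 6
N3 -> N1: 10
N3 -> N4 -> N1: 2 + 2 = 4
N3 -> N0 -> N2 -> N4 -> N1: 1 + 6 + 11 + 2 = 20
N3 -> N4 -> N0 -> N1: 2 + 5 + 5 = 12
The minimum is 4.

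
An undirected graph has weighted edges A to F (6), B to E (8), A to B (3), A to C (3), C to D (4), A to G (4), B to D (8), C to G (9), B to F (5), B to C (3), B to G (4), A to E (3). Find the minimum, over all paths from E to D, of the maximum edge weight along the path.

A few of the E→D routes:
E-A-G-B-C-D: max(3, 4, 4, 3, 4) = 4
E-A-B-C-D: max(3, 3, 3, 4) = 4
E-A-C-D: max(3, 3, 4) = 4
E-A-F-B-C-D: max(3, 6, 5, 3, 4) = 6
E-A-G-B-D: max(3, 4, 4, 8) = 8
E-A-F-B-D: max(3, 6, 5, 8) = 8
The minimum achievable maximum is 4.

4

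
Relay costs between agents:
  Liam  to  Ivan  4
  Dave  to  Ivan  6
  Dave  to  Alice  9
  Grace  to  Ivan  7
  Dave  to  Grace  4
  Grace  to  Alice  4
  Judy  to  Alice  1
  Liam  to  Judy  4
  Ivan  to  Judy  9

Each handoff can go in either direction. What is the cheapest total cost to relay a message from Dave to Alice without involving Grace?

Routes from Dave to Alice avoiding Grace:
Dave -> Alice: 9
Dave -> Ivan -> Judy -> Alice: 6 + 9 + 1 = 16
Dave -> Ivan -> Liam -> Judy -> Alice: 6 + 4 + 4 + 1 = 15
Shortest: 9.

9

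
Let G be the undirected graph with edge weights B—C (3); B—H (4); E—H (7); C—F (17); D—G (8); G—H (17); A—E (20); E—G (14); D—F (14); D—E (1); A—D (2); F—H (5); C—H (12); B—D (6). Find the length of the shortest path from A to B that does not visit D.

31

Routes from A to B avoiding D:
A - E - H - F - C - B: 20 + 7 + 5 + 17 + 3 = 52
A - E - G - H - F - C - B: 20 + 14 + 17 + 5 + 17 + 3 = 76
A - E - H - B: 20 + 7 + 4 = 31
A - E - G - H - C - B: 20 + 14 + 17 + 12 + 3 = 66
A - E - G - H - B: 20 + 14 + 17 + 4 = 55
A - E - H - C - B: 20 + 7 + 12 + 3 = 42
Best route has total 31.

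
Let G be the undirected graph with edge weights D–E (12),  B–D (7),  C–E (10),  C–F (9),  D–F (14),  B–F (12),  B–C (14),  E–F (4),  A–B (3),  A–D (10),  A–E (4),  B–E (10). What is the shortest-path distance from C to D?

Some routes from C to D:
C-E-D: 10 + 12 = 22
C-E-A-D: 10 + 4 + 10 = 24
C-E-A-B-D: 10 + 4 + 3 + 7 = 24
C-F-E-D: 9 + 4 + 12 = 25
C-F-D: 9 + 14 = 23
C-B-D: 14 + 7 = 21
The minimum is 21.

21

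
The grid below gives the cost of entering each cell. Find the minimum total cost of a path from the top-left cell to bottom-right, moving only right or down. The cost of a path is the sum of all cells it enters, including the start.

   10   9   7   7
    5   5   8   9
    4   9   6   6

40

Path [0,0] -> [1,0] -> [1,1] -> [1,2] -> [2,2] -> [2,3]: 10 + 5 + 5 + 8 + 6 + 6 = 40.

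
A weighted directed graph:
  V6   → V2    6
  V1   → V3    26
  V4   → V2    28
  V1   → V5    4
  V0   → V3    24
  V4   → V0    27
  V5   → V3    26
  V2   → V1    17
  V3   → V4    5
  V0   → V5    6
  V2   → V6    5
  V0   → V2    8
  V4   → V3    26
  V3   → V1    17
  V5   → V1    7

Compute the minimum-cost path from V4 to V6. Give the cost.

Candidate routes:
V4 -> V0 -> V2 -> V6: 27 + 8 + 5 = 40
V4 -> V2 -> V6: 28 + 5 = 33
Shortest: 33.

33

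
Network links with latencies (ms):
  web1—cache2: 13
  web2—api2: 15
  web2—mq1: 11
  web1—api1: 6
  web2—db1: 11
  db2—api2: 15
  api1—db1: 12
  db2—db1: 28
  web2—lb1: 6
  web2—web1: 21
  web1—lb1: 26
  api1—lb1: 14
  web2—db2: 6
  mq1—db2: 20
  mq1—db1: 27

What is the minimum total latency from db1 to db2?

17

Checking several routes:
db1 - db2: 28
db1 - api1 - lb1 - web2 - db2: 12 + 14 + 6 + 6 = 38
db1 - web2 - db2: 11 + 6 = 17
Shortest: 17 ms.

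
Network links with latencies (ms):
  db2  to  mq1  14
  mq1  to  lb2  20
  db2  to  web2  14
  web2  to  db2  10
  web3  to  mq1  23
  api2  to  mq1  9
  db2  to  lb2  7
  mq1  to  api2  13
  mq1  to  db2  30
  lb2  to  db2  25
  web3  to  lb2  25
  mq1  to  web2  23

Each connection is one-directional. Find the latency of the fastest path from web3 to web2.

46

Some routes from web3 to web2:
web3-mq1-db2-web2: 23 + 30 + 14 = 67
web3-lb2-db2-web2: 25 + 25 + 14 = 64
web3-mq1-web2: 23 + 23 = 46
Shortest: 46 ms.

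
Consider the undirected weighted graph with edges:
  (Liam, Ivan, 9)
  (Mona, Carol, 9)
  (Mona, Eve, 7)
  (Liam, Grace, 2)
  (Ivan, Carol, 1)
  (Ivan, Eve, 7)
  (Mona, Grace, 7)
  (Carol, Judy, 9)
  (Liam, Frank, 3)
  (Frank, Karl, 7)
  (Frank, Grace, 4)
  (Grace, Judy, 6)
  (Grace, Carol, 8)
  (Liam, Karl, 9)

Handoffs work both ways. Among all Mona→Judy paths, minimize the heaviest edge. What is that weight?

Checking several routes:
Mona-Carol-Ivan-Liam-Grace-Judy: max(9, 1, 9, 2, 6) = 9
Mona-Grace-Judy: max(7, 6) = 7
Mona-Eve-Ivan-Carol-Grace-Judy: max(7, 7, 1, 8, 6) = 8
Smallest bottleneck: 7.

7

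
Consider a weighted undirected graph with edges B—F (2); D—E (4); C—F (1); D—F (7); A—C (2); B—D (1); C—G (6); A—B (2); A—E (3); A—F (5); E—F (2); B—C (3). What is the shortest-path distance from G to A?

A few of the G→A routes:
G→C→F→A: 6 + 1 + 5 = 12
G→C→B→A: 6 + 3 + 2 = 11
G→C→F→B→A: 6 + 1 + 2 + 2 = 11
G→C→A: 6 + 2 = 8
The minimum is 8.

8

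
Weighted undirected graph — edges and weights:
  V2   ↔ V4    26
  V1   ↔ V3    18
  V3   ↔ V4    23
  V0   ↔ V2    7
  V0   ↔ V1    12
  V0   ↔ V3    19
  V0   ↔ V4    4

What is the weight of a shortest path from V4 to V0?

Routes from V4 to V0:
V4→V3→V1→V0: 23 + 18 + 12 = 53
V4→V2→V0: 26 + 7 = 33
V4→V0: 4
V4→V3→V0: 23 + 19 = 42
Shortest: 4.

4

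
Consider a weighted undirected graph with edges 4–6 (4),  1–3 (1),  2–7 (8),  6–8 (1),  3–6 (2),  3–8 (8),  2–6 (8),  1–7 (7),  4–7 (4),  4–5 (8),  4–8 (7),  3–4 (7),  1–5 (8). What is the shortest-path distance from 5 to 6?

Comparing a few candidate routes:
5-4-6: 8 + 4 = 12
5-4-3-6: 8 + 7 + 2 = 17
5-4-8-6: 8 + 7 + 1 = 16
5-1-3-6: 8 + 1 + 2 = 11
Shortest: 11.

11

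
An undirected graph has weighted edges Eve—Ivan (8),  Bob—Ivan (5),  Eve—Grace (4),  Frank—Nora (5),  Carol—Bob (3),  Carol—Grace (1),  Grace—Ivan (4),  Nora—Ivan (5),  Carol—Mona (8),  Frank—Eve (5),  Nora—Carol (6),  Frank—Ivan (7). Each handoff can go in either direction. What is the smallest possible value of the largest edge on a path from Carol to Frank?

5

Some routes from Carol to Frank:
Carol - Bob - Ivan - Grace - Eve - Frank: max(3, 5, 4, 4, 5) = 5
Carol - Grace - Eve - Frank: max(1, 4, 5) = 5
Carol - Grace - Ivan - Nora - Frank: max(1, 4, 5, 5) = 5
Carol - Nora - Frank: max(6, 5) = 6
Carol - Bob - Ivan - Nora - Frank: max(3, 5, 5, 5) = 5
The minimum achievable maximum is 5.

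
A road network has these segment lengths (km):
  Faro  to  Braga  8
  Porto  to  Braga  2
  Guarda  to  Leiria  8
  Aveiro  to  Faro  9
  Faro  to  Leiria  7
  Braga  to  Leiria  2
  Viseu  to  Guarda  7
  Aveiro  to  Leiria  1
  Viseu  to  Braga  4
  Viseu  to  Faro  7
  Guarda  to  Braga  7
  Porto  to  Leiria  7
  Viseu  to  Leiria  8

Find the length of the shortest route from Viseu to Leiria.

Checking several routes:
Viseu - Faro - Leiria: 7 + 7 = 14
Viseu - Leiria: 8
Viseu - Braga - Leiria: 4 + 2 = 6
Viseu - Braga - Porto - Leiria: 4 + 2 + 7 = 13
Shortest: 6 km.

6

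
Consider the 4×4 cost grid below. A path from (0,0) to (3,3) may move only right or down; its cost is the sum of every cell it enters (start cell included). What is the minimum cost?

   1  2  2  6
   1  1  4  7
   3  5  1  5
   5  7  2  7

17

Take r0c0→r1c0→r1c1→r1c2→r2c2→r3c2→r3c3 for a total of 1 + 1 + 1 + 4 + 1 + 2 + 7 = 17.
(Top row then right column would cost 30.)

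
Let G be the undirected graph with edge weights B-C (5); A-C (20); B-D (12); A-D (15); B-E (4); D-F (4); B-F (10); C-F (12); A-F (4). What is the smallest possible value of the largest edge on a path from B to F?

10

Comparing a few candidate routes:
B→D→A→F: max(12, 15, 4) = 15
B→F: max(10) = 10
B→C→A→D→F: max(5, 20, 15, 4) = 20
B→C→F: max(5, 12) = 12
B→D→F: max(12, 4) = 12
Smallest bottleneck: 10.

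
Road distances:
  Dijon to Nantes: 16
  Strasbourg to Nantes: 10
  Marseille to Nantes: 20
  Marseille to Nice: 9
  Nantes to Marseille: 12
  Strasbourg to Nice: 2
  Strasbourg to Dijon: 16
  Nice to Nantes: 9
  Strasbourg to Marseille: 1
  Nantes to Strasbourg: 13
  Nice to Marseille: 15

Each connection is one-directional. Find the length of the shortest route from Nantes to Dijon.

Candidate routes:
Nantes - Strasbourg - Dijon: 13 + 16 = 29
Shortest: 29.

29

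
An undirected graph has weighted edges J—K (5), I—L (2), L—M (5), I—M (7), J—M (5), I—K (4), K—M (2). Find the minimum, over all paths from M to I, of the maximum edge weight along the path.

4

Candidate routes:
M-L-I: max(5, 2) = 5
M-K-I: max(2, 4) = 4
M-J-K-I: max(5, 5, 4) = 5
M-I: max(7) = 7
The minimum achievable maximum is 4.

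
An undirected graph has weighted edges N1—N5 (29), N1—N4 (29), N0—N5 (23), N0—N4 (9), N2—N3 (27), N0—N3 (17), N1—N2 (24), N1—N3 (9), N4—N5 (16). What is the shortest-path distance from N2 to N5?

Comparing a few candidate routes:
N2 -> N3 -> N1 -> N5: 27 + 9 + 29 = 65
N2 -> N3 -> N0 -> N5: 27 + 17 + 23 = 67
N2 -> N1 -> N4 -> N5: 24 + 29 + 16 = 69
N2 -> N3 -> N0 -> N4 -> N5: 27 + 17 + 9 + 16 = 69
N2 -> N1 -> N5: 24 + 29 = 53
Shortest: 53.

53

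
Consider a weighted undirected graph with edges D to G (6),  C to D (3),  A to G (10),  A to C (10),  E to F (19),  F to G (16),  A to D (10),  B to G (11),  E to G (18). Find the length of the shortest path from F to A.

26

Paths from F to A:
F-G-D-C-A: 16 + 6 + 3 + 10 = 35
F-G-D-A: 16 + 6 + 10 = 32
F-G-A: 16 + 10 = 26
F-E-G-A: 19 + 18 + 10 = 47
F-E-G-D-A: 19 + 18 + 6 + 10 = 53
F-E-G-D-C-A: 19 + 18 + 6 + 3 + 10 = 56
The minimum is 26.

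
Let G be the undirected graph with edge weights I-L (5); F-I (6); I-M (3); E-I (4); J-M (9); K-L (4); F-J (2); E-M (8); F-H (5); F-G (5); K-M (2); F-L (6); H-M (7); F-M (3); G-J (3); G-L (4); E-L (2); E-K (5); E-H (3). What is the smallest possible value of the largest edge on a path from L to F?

4

Checking several routes:
L-I-M-K-E-H-F: max(5, 3, 2, 5, 3, 5) = 5
L-G-J-F: max(4, 3, 2) = 4
L-I-M-F: max(5, 3, 3) = 5
L-K-M-F: max(4, 2, 3) = 4
L-E-I-M-F: max(2, 4, 3, 3) = 4
Smallest bottleneck: 4.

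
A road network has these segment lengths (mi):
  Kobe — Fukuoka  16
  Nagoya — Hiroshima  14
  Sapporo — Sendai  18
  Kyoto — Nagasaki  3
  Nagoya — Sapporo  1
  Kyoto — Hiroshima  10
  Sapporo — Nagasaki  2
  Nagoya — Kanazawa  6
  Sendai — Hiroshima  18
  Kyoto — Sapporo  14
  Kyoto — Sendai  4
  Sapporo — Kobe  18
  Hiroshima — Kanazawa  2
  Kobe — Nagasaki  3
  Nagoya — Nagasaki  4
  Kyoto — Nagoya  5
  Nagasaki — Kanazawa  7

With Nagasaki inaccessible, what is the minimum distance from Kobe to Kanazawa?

25

A few of the Kobe→Kanazawa routes:
Kobe -> Sapporo -> Kyoto -> Nagoya -> Kanazawa: 18 + 14 + 5 + 6 = 43
Kobe -> Sapporo -> Nagoya -> Hiroshima -> Kanazawa: 18 + 1 + 14 + 2 = 35
Kobe -> Sapporo -> Nagoya -> Kyoto -> Sendai -> Hiroshima -> Kanazawa: 18 + 1 + 5 + 4 + 18 + 2 = 48
Kobe -> Sapporo -> Nagoya -> Kanazawa: 18 + 1 + 6 = 25
Kobe -> Sapporo -> Nagoya -> Kyoto -> Hiroshima -> Kanazawa: 18 + 1 + 5 + 10 + 2 = 36
Kobe -> Sapporo -> Kyoto -> Hiroshima -> Kanazawa: 18 + 14 + 10 + 2 = 44
The minimum is 25 mi.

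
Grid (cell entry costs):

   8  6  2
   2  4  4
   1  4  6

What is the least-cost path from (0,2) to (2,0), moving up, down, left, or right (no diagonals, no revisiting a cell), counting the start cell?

13

Path [0,2] -> [1,2] -> [1,1] -> [1,0] -> [2,0]: 2 + 4 + 4 + 2 + 1 = 13.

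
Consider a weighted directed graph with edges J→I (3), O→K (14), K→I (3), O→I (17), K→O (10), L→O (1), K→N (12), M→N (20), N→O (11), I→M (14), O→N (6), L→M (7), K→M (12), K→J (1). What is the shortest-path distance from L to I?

18

Checking several routes:
L - O - I: 1 + 17 = 18
L - O - K - J - I: 1 + 14 + 1 + 3 = 19
L - M - N - O - K - I: 7 + 20 + 11 + 14 + 3 = 55
L - M - N - O - I: 7 + 20 + 11 + 17 = 55
L - O - K - I: 1 + 14 + 3 = 18
Best route has total 18.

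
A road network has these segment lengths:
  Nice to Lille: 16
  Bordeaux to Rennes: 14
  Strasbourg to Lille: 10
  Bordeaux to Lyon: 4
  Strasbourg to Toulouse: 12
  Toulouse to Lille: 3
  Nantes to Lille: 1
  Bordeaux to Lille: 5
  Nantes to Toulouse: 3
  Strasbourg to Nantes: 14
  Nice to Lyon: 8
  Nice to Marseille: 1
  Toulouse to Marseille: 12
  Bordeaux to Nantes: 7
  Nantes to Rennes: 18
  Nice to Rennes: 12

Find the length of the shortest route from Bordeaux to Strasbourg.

Comparing a few candidate routes:
Bordeaux-Nantes-Strasbourg: 7 + 14 = 21
Bordeaux-Lille-Nantes-Toulouse-Strasbourg: 5 + 1 + 3 + 12 = 21
Bordeaux-Lille-Nantes-Strasbourg: 5 + 1 + 14 = 20
Bordeaux-Lille-Toulouse-Strasbourg: 5 + 3 + 12 = 20
Bordeaux-Nantes-Lille-Strasbourg: 7 + 1 + 10 = 18
Bordeaux-Lille-Strasbourg: 5 + 10 = 15
The minimum is 15.

15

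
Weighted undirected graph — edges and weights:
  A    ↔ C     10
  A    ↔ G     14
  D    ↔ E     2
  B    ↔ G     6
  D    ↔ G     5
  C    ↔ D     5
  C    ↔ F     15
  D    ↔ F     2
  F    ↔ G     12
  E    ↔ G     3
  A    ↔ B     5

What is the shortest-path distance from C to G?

10

A few of the C→G routes:
C-F-D-E-G: 15 + 2 + 2 + 3 = 22
C-D-G: 5 + 5 = 10
C-F-D-G: 15 + 2 + 5 = 22
C-D-E-G: 5 + 2 + 3 = 10
C-A-B-G: 10 + 5 + 6 = 21
C-D-F-G: 5 + 2 + 12 = 19
Best route has total 10.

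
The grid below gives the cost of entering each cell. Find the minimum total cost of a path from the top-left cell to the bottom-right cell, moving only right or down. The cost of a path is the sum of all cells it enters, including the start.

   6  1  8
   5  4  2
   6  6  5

18

Cheapest: [0,0] [0,1] [1,1] [1,2] [2,2]
  6 + 1 + 4 + 2 + 5 = 18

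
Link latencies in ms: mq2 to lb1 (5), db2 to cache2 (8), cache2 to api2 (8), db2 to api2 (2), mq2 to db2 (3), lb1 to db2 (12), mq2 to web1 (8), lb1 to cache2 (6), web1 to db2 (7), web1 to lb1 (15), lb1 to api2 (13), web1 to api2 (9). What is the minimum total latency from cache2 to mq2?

11

Comparing a few candidate routes:
cache2 - lb1 - mq2: 6 + 5 = 11
cache2 - api2 - db2 - mq2: 8 + 2 + 3 = 13
cache2 - db2 - mq2: 8 + 3 = 11
Shortest: 11 ms.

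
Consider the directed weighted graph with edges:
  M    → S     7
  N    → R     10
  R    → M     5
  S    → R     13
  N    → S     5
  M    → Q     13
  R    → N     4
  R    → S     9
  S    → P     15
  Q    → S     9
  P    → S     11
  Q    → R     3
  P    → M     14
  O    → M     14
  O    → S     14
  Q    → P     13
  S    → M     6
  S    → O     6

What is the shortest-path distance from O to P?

29

Comparing a few candidate routes:
O → M → Q → S → P: 14 + 13 + 9 + 15 = 51
O → S → M → Q → P: 14 + 6 + 13 + 13 = 46
O → S → P: 14 + 15 = 29
O → M → S → P: 14 + 7 + 15 = 36
O → M → Q → P: 14 + 13 + 13 = 40
The minimum is 29.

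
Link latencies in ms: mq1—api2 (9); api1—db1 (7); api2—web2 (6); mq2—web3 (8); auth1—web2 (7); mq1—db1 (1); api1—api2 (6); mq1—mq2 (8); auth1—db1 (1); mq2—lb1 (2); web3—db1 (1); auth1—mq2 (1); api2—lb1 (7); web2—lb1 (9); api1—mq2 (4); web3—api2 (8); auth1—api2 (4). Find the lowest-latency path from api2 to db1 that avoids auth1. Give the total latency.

9

Some routes from api2 to db1 avoiding auth1:
api2 → api1 → db1: 6 + 7 = 13
api2 → lb1 → mq2 → mq1 → db1: 7 + 2 + 8 + 1 = 18
api2 → lb1 → mq2 → web3 → db1: 7 + 2 + 8 + 1 = 18
api2 → web3 → db1: 8 + 1 = 9
api2 → mq1 → db1: 9 + 1 = 10
Best route has total 9 ms.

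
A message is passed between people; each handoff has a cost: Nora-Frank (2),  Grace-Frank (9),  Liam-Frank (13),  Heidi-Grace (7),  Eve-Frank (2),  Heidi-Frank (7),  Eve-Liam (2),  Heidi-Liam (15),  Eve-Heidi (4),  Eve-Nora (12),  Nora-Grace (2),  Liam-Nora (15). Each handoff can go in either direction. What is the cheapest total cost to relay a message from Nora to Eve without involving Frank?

12

A few of the Nora→Eve routes:
Nora - Grace - Heidi - Liam - Eve: 2 + 7 + 15 + 2 = 26
Nora - Eve: 12
Nora - Liam - Eve: 15 + 2 = 17
Nora - Grace - Heidi - Eve: 2 + 7 + 4 = 13
Shortest: 12.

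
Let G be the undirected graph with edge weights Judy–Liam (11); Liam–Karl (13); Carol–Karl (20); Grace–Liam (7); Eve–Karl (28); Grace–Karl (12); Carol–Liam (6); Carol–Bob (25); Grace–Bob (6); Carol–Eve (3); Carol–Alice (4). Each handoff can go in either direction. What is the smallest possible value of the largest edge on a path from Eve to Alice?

Some routes from Eve to Alice:
Eve-Karl-Grace-Liam-Carol-Alice: max(28, 12, 7, 6, 4) = 28
Eve-Carol-Alice: max(3, 4) = 4
Eve-Karl-Liam-Grace-Bob-Carol-Alice: max(28, 13, 7, 6, 25, 4) = 28
Eve-Karl-Grace-Bob-Carol-Alice: max(28, 12, 6, 25, 4) = 28
Eve-Karl-Liam-Carol-Alice: max(28, 13, 6, 4) = 28
Best route has worst link 4.

4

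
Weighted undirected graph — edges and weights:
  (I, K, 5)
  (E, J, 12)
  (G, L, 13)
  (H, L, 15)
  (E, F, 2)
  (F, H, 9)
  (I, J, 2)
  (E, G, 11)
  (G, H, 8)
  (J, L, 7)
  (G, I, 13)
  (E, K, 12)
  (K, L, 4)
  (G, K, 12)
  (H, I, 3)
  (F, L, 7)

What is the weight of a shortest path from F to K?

11

A few of the F→K routes:
F - H - I - K: 9 + 3 + 5 = 17
F - L - K: 7 + 4 = 11
F - E - J - I - K: 2 + 12 + 2 + 5 = 21
F - E - K: 2 + 12 = 14
F - L - J - I - K: 7 + 7 + 2 + 5 = 21
Best route has total 11.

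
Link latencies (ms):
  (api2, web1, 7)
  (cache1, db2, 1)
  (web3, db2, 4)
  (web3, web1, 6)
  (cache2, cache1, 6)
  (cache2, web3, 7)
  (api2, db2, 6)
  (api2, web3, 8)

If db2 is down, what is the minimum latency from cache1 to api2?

Routes from cache1 to api2 avoiding db2:
cache1-cache2-web3-api2: 6 + 7 + 8 = 21
cache1-cache2-web3-web1-api2: 6 + 7 + 6 + 7 = 26
Shortest: 21 ms.

21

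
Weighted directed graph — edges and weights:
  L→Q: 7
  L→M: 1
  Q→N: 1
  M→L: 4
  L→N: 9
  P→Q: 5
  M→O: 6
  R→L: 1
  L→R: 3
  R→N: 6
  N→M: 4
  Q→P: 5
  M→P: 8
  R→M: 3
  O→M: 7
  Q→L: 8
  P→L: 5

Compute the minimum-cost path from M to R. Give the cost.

Paths from M to R:
M - P - Q - L - R: 8 + 5 + 8 + 3 = 24
M - P - L - R: 8 + 5 + 3 = 16
M - L - R: 4 + 3 = 7
Shortest: 7.

7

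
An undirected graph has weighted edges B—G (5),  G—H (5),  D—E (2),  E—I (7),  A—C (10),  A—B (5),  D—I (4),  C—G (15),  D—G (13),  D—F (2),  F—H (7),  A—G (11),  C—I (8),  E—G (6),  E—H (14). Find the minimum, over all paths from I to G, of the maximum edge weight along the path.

6

Some routes from I to G:
I -> E -> D -> F -> H -> G: max(7, 2, 2, 7, 5) = 7
I -> C -> A -> G: max(8, 10, 11) = 11
I -> E -> G: max(7, 6) = 7
I -> D -> E -> G: max(4, 2, 6) = 6
I -> C -> A -> B -> G: max(8, 10, 5, 5) = 10
I -> D -> F -> H -> G: max(4, 2, 7, 5) = 7
The minimum achievable maximum is 6.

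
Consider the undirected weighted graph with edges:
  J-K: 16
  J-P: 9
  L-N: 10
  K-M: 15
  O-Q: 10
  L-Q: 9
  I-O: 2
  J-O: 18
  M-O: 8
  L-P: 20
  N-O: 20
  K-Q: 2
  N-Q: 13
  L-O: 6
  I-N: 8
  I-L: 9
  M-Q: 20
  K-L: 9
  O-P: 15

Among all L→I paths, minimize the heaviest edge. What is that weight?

6

Checking several routes:
L → O → I: max(6, 2) = 6
L → K → Q → O → I: max(9, 2, 10, 2) = 10
L → I: max(9) = 9
L → Q → O → I: max(9, 10, 2) = 10
L → N → I: max(10, 8) = 10
Best route has worst link 6.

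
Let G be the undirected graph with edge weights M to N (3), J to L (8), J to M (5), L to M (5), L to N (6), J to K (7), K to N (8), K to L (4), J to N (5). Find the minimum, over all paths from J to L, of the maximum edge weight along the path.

5

A few of the J→L routes:
J → N → M → L: max(5, 3, 5) = 5
J → N → L: max(5, 6) = 6
J → M → L: max(5, 5) = 5
Best route has worst link 5.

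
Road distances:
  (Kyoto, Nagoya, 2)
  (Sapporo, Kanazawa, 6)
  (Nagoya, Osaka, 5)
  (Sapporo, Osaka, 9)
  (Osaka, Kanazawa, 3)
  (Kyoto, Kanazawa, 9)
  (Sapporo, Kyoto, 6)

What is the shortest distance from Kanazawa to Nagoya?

8

Paths from Kanazawa to Nagoya:
Kanazawa-Osaka-Sapporo-Kyoto-Nagoya: 3 + 9 + 6 + 2 = 20
Kanazawa-Osaka-Nagoya: 3 + 5 = 8
Kanazawa-Sapporo-Osaka-Nagoya: 6 + 9 + 5 = 20
Kanazawa-Sapporo-Kyoto-Nagoya: 6 + 6 + 2 = 14
Kanazawa-Kyoto-Nagoya: 9 + 2 = 11
Kanazawa-Kyoto-Sapporo-Osaka-Nagoya: 9 + 6 + 9 + 5 = 29
Shortest: 8.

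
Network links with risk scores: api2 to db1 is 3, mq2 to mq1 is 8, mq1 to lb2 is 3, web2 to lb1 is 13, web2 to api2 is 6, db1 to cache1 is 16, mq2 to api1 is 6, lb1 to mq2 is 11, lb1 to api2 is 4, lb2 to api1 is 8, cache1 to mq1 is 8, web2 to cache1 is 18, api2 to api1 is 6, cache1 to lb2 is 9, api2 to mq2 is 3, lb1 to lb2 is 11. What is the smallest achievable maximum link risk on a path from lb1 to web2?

Some routes from lb1 to web2:
lb1 - api2 - web2: max(4, 6) = 6
lb1 - lb2 - cache1 - mq1 - mq2 - api1 - api2 - web2: max(11, 9, 8, 8, 6, 6, 6) = 11
lb1 - lb2 - cache1 - mq1 - mq2 - api2 - web2: max(11, 9, 8, 8, 3, 6) = 11
lb1 - lb2 - mq1 - mq2 - api1 - api2 - web2: max(11, 3, 8, 6, 6, 6) = 11
lb1 - lb2 - mq1 - mq2 - api2 - web2: max(11, 3, 8, 3, 6) = 11
Best route has worst link 6.

6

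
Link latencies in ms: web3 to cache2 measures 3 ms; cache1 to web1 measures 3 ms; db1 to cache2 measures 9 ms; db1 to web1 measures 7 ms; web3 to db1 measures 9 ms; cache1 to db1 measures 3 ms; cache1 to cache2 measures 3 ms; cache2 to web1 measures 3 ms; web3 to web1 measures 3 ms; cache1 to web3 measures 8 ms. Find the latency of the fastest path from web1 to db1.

A few of the web1→db1 routes:
web1 - cache1 - db1: 3 + 3 = 6
web1 - web3 - cache2 - cache1 - db1: 3 + 3 + 3 + 3 = 12
web1 - cache2 - cache1 - db1: 3 + 3 + 3 = 9
web1 - db1: 7
web1 - cache2 - db1: 3 + 9 = 12
Shortest: 6 ms.

6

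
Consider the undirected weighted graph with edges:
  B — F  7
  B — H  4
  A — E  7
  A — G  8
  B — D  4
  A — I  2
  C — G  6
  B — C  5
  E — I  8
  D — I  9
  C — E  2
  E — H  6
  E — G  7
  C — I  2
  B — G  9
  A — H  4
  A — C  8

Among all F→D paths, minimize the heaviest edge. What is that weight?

Comparing a few candidate routes:
F-B-C-A-H-E-I-D: max(7, 5, 8, 4, 6, 8, 9) = 9
F-B-C-A-E-I-D: max(7, 5, 8, 7, 8, 9) = 9
F-B-D: max(7, 4) = 7
F-B-C-A-G-E-I-D: max(7, 5, 8, 8, 7, 8, 9) = 9
F-B-C-A-I-D: max(7, 5, 8, 2, 9) = 9
Best route has worst link 7.

7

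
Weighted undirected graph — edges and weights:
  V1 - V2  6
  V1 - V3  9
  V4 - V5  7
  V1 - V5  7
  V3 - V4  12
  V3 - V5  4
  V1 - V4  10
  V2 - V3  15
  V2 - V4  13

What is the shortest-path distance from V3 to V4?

11

A few of the V3→V4 routes:
V3→V5→V4: 4 + 7 = 11
V3→V1→V4: 9 + 10 = 19
V3→V4: 12
Best route has total 11.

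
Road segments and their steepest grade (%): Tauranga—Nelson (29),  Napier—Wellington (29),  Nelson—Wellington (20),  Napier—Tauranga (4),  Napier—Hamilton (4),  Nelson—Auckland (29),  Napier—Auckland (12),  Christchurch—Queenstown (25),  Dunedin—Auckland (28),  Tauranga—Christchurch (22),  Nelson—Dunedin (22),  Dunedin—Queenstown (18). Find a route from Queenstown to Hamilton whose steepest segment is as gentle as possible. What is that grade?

25

Some routes from Queenstown to Hamilton:
Queenstown→Christchurch→Tauranga→Nelson→Auckland→Napier→Hamilton: max(25, 22, 29, 29, 12, 4) = 29
Queenstown→Dunedin→Auckland→Napier→Hamilton: max(18, 28, 12, 4) = 28
Queenstown→Christchurch→Tauranga→Napier→Hamilton: max(25, 22, 4, 4) = 25
Queenstown→Christchurch→Tauranga→Nelson→Wellington→Napier→Hamilton: max(25, 22, 29, 20, 29, 4) = 29
Best route has worst link 25%.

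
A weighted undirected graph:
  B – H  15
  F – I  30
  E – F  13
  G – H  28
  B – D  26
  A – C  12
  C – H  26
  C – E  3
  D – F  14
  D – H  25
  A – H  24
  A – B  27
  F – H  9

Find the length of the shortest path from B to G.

Checking several routes:
B -> A -> H -> G: 27 + 24 + 28 = 79
B -> D -> H -> G: 26 + 25 + 28 = 79
B -> D -> F -> H -> G: 26 + 14 + 9 + 28 = 77
B -> H -> G: 15 + 28 = 43
The minimum is 43.

43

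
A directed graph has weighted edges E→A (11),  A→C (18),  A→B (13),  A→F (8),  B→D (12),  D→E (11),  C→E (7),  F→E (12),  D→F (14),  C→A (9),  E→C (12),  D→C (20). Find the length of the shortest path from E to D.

Routes from E to D:
E→A→B→D: 11 + 13 + 12 = 36
E→C→A→B→D: 12 + 9 + 13 + 12 = 46
The minimum is 36.

36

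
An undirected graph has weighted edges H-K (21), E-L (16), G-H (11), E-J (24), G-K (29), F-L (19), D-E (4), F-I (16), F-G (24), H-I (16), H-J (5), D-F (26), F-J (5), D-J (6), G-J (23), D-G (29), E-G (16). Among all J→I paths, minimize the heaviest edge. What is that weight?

16

Comparing a few candidate routes:
J -> H -> I: max(5, 16) = 16
J -> D -> E -> G -> H -> I: max(6, 4, 16, 11, 16) = 16
J -> F -> I: max(5, 16) = 16
Best route has worst link 16.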